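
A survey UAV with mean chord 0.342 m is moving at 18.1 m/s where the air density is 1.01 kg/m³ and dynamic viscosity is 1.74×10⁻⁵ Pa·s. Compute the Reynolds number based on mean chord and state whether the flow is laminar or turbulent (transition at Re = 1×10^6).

Re = ρ·v·c/μ = 1.01 × 18.1 × 0.342 / (1.74×10⁻⁵) = 3.59×10^5
Since 3.59×10^5 < 1×10^6, the flow is laminar.

Re = 3.59×10^5 (laminar)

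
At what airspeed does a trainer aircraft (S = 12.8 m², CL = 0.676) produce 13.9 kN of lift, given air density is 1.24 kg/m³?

v = 50.9 m/s

L = ½ρv²S·CL ⇒ v = √(2L/(ρ·S·CL))
v = √(2 × 13900 / (1.24 × 12.8 × 0.676)) = √2591 = 50.9 m/s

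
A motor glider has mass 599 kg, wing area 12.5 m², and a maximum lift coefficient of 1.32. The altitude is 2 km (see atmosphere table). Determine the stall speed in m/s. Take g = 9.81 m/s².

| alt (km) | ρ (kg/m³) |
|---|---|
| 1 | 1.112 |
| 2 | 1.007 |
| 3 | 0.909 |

At 2 km, from the table: ρ = 1.007 kg/m³.
Stall occurs when L = W at CL,max. W = mg = 599 × 9.81 = 5876 N.
V_stall = √(2W/(ρ·S·CL,max)) = √(2 × 5876 / (1.007 × 12.5 × 1.32))
V_stall = √707.3 = 26.6 m/s

V_stall = 26.6 m/s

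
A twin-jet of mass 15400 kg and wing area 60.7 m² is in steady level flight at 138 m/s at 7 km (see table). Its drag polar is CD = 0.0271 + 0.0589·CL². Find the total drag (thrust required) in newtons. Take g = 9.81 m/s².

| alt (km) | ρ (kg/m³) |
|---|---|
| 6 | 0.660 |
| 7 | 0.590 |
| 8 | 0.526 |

D = 13200 N

At 7 km, from the table: ρ = 0.590 kg/m³.
Level flight ⇒ L = W = m·g = 15400 × 9.81 = 1.5107×10^5 N.
q = ½ρv² = ½ × 0.59 × 138² = 5618 Pa.
Required CL = L/(qS) = 1.5107×10^5/(5618·60.7) = 0.443.
CD = 0.0271 + 0.0589 × 0.443² = 0.03866.
D = q·S·CD = 5618 × 60.7 × 0.03866 = 13180 N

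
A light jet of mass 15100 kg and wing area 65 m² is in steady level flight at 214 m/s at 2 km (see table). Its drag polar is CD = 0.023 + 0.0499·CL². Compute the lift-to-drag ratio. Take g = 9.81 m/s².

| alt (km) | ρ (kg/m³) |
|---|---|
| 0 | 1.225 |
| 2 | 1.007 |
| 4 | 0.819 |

L/D = 4.21

At 2 km, from the table: ρ = 1.007 kg/m³.
Level flight ⇒ L = W = m·g = 15100 × 9.81 = 1.4813×10^5 N.
q = ½ρv² = ½ × 1.007 × 214² = 23060 Pa.
CL = W/(q·S) = 1.4813×10^5 / (23060 × 65) = 0.09883.
CD = 0.023 + 0.0499 × 0.09883² = 0.02349.
L/D = CL/CD = 0.09883 / 0.02349 = 4.21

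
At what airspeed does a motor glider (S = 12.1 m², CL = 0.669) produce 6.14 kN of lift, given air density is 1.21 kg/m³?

v = 35.4 m/s

L = ½ρv²S·CL ⇒ v = √(2L/(ρ·S·CL))
v = √(2 × 6140 / (1.21 × 12.1 × 0.669)) = √1254 = 35.4 m/s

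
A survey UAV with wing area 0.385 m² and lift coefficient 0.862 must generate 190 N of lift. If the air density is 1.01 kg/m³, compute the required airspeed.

v = 33.7 m/s

L = ½ρv²S·CL ⇒ v = √(2L/(ρ·S·CL))
v = √(2 × 190 / (1.01 × 0.385 × 0.862)) = √1134 = 33.7 m/s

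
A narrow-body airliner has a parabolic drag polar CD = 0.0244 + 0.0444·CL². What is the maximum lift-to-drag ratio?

For CD = CD0 + K·CL², (L/D)max occurs at CL* = √(CD0/K) and equals 1/(2√(K·CD0)).
(L/D)max = 1/(2√(0.0444 × 0.0244)) = 1/(2 × 0.03291) = 15.2

(L/D)max = 15.2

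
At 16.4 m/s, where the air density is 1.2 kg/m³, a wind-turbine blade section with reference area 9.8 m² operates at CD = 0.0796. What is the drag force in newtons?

D = ½ρv²S·CD = ½ × 1.2 × 16.4² × 9.8 × 0.0796 = 126 N

D = 126 N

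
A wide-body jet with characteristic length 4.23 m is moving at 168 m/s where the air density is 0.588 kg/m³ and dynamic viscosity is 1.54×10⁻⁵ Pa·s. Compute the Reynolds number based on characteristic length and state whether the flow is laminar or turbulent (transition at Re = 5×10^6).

Re = 2.71×10^7 (turbulent)

Re = ρ·v·c/μ = 0.588 × 168 × 4.23 / (1.54×10⁻⁵) = 2.71×10^7
Since 2.71×10^7 > 5×10^6, the flow is turbulent.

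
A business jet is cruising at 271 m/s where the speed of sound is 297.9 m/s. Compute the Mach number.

M = v/a = 271 / 297.9 = 0.91

M = 0.91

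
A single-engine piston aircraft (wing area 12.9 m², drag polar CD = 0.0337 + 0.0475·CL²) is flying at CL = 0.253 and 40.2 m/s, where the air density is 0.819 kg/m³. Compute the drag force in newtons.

CD = 0.0337 + 0.0475 × 0.253² = 0.03674
D = ½ρv²S·CD = ½ × 0.819 × 40.2² × 12.9 × 0.03674 = 314 N

D = 314 N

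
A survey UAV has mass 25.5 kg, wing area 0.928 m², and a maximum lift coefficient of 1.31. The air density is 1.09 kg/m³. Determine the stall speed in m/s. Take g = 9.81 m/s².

Weight W = mg = 25.5 × 9.81 = 250.2 N.
From L = ½ρV²S·CL,max = W: V_stall = √(2W/(ρSCL,max)) = √(2·250.2/(1.09·0.928·1.31))
V_stall = √377.6 = 19.4 m/s

V_stall = 19.4 m/s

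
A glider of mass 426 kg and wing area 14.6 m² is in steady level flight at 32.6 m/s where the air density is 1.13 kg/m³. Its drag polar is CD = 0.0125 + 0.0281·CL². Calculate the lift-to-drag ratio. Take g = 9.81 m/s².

In steady level flight, lift balances weight: W = mg = 426 × 9.81 = 4179.1 N.
Dynamic pressure q = 0.5 × 1.13 × 32.6² = 600.5 Pa.
Required CL = L/(qS) = 4179.1/(600.5·14.6) = 0.4767.
CD = 0.0125 + 0.0281 × 0.4767² = 0.01889.
L/D = CL/CD = 0.4767 / 0.01889 = 25.2

L/D = 25.2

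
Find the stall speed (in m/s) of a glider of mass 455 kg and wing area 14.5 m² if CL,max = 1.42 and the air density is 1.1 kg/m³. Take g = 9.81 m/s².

At stall, lift equals weight: L = W = m·g = 455 × 9.81 = 4464 N.
V_stall = √(2W/(ρ·S·CL,max)) = √(2 × 4464 / (1.1 × 14.5 × 1.42))
V_stall = √394.1 = 19.9 m/s

V_stall = 19.9 m/s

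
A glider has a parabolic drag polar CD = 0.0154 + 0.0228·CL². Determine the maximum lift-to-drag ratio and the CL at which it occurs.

For CD = CD0 + K·CL², (L/D)max occurs at CL* = √(CD0/K) and equals 1/(2√(K·CD0)).
(L/D)max = 1/(2√(0.0228 × 0.0154)) = 1/(2 × 0.01874) = 26.7
CL* = √(0.0154/0.0228) = 0.822

(L/D)max = 26.7, at CL = 0.822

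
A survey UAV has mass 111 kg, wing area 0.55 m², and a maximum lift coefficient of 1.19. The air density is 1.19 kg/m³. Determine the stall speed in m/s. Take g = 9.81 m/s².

Weight W = mg = 111 × 9.81 = 1089 N.
From L = ½ρV²S·CL,max = W: V_stall = √(2W/(ρSCL,max)) = √(2·1089/(1.19·0.55·1.19))
V_stall = √2796 = 52.9 m/s

V_stall = 52.9 m/s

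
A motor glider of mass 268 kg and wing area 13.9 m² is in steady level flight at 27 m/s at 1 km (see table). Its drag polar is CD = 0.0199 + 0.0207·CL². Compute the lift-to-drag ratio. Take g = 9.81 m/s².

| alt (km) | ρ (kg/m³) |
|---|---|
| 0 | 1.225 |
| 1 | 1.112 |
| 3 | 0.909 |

L/D = 19.1

At 1 km, from the table: ρ = 1.112 kg/m³.
Level flight ⇒ L = W = m·g = 268 × 9.81 = 2629.1 N.
Dynamic pressure q = 0.5 × 1.112 × 27² = 405.3 Pa.
Required CL = L/(qS) = 2629.1/(405.3·13.9) = 0.4666.
CD = 0.0199 + 0.0207 × 0.4666² = 0.02441.
L/D = CL/CD = 0.4666 / 0.02441 = 19.1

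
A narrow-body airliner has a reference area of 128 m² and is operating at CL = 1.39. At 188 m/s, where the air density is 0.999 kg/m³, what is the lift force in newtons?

L = ½ρv²S·CL = ½ × 0.999 × 188² × 128 × 1.39 = 3.14×10^6 N ≈ 3140 kN

L = 3.14×10^6 N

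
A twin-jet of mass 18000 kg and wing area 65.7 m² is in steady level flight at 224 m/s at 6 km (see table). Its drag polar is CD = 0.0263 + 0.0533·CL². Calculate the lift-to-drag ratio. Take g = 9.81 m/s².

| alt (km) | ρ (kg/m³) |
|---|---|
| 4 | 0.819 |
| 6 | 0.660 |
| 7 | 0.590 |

L/D = 5.86

At 6 km, from the table: ρ = 0.660 kg/m³.
Level flight ⇒ L = W = m·g = 18000 × 9.81 = 1.7658×10^5 N.
q = ½ρv² = ½ × 0.66 × 224² = 16560 Pa.
CL = 2W/(ρv²S) = 2×1.7658×10^5/(0.66×224²×65.7) = 0.1623.
CD = 0.0263 + 0.0533 × 0.1623² = 0.0277.
L/D = CL/CD = 0.1623 / 0.0277 = 5.86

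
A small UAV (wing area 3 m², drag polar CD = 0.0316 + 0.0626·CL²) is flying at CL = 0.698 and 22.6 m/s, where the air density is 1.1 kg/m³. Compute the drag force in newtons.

CD = 0.0316 + 0.0626 × 0.698² = 0.0621
D = ½ρv²S·CD = ½ × 1.1 × 22.6² × 3 × 0.0621 = 52.3 N

D = 52.3 N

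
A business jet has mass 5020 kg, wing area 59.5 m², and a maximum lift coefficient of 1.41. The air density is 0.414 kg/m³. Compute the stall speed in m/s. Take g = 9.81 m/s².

V_stall = 53.3 m/s

Stall occurs when L = W at CL,max. W = mg = 5020 × 9.81 = 49250 N.
From L = ½ρV²S·CL,max = W: V_stall = √(2W/(ρSCL,max)) = √(2·49250/(0.414·59.5·1.41))
V_stall = √2836 = 53.3 m/s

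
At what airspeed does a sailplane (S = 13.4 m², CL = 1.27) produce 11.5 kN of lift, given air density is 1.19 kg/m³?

L = ½ρv²S·CL ⇒ v = √(2L/(ρ·S·CL))
v = √(2 × 11500 / (1.19 × 13.4 × 1.27)) = √1136 = 33.7 m/s

v = 33.7 m/s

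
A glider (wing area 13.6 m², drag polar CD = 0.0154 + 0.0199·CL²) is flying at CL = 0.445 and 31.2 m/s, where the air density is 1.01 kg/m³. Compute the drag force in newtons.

CD = 0.0154 + 0.0199 × 0.445² = 0.01934
D = ½ρv²S·CD = ½ × 1.01 × 31.2² × 13.6 × 0.01934 = 129 N

D = 129 N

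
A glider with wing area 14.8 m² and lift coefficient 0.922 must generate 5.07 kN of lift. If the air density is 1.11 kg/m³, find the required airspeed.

L = ½ρv²S·CL ⇒ v = √(2L/(ρ·S·CL))
v = √(2 × 5070 / (1.11 × 14.8 × 0.922)) = √669.5 = 25.9 m/s

v = 25.9 m/s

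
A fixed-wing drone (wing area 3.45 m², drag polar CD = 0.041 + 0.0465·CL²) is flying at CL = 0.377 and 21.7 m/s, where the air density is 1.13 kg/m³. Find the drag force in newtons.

D = 43.7 N

CD = 0.041 + 0.0465 × 0.377² = 0.04761
D = ½ρv²S·CD = ½ × 1.13 × 21.7² × 3.45 × 0.04761 = 43.7 N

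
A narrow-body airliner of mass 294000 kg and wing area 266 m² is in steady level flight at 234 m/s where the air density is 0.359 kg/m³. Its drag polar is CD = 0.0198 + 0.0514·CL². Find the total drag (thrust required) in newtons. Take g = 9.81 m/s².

Weight W = mg = 294000 × 9.81 = 2.8841×10^6 N; in level flight L = W.
Dynamic pressure q = 0.5 × 0.359 × 234² = 9829 Pa.
CL = 2W/(ρv²S) = 2×2.8841×10^6/(0.359×234²×266) = 1.103.
CD = 0.0198 + 0.0514 × 1.103² = 0.08235.
D = q·S·CD = 9829 × 266 × 0.08235 = 2.153×10^5 N

D = 2.15×10^5 N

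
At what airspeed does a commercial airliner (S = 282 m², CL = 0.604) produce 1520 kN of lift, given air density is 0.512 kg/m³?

L = ½ρv²S·CL ⇒ v = √(2L/(ρ·S·CL))
v = √(2 × 1.52×10^6 / (0.512 × 282 × 0.604)) = √34860 = 187 m/s

v = 187 m/s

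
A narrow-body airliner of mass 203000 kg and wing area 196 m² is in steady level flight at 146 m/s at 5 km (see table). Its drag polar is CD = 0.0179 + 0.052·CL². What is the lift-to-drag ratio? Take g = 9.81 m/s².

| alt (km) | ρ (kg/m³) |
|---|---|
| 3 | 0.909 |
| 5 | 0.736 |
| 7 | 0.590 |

At 5 km, from the table: ρ = 0.736 kg/m³.
Weight W = mg = 203000 × 9.81 = 1.9914×10^6 N; in level flight L = W.
q = ½ρv² = ½ × 0.736 × 146² = 7844 Pa.
CL = 2W/(ρv²S) = 2×1.9914×10^6/(0.736×146²×196) = 1.295.
CD = 0.0179 + 0.052 × 1.295² = 0.1051.
L/D = CL/CD = 1.295 / 0.1051 = 12.3

L/D = 12.3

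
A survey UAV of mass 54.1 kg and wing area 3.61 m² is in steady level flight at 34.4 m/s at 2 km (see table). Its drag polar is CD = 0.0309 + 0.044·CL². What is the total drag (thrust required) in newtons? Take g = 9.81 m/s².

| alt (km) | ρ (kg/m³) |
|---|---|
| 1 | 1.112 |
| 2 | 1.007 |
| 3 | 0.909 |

D = 72.2 N

At 2 km, from the table: ρ = 1.007 kg/m³.
Weight W = mg = 54.1 × 9.81 = 530.72 N; in level flight L = W.
Dynamic pressure q = 0.5 × 1.007 × 34.4² = 595.8 Pa.
CL = W/(q·S) = 530.72 / (595.8 × 3.61) = 0.2467.
CD = 0.0309 + 0.044 × 0.2467² = 0.03358.
D = q·S·CD = 595.8 × 3.61 × 0.03358 = 72.23 N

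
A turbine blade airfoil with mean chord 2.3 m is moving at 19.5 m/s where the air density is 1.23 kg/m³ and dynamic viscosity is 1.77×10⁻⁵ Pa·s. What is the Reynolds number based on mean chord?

Re = 3.12×10^6

Re = ρ·v·c/μ = 1.23 × 19.5 × 2.3 / (1.77×10⁻⁵) = 3.12×10^6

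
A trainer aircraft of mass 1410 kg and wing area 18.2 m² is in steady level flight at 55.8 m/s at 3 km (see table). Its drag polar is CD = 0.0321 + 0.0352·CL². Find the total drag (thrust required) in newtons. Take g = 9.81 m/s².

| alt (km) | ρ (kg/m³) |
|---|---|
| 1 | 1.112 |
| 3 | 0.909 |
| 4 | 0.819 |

D = 1090 N

At 3 km, from the table: ρ = 0.909 kg/m³.
In steady level flight, lift balances weight: W = mg = 1410 × 9.81 = 13832 N.
Dynamic pressure q = 0.5 × 0.909 × 55.8² = 1415 Pa.
CL = W/(q·S) = 13832 / (1415 × 18.2) = 0.537.
CD = 0.0321 + 0.0352 × 0.537² = 0.04225.
D = q·S·CD = 1415 × 18.2 × 0.04225 = 1088 N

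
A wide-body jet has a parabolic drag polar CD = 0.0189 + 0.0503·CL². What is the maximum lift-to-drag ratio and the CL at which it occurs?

(L/D)max = 16.2, at CL = 0.613

For CD = CD0 + K·CL², (L/D)max occurs at CL* = √(CD0/K) and equals 1/(2√(K·CD0)).
(L/D)max = 1/(2√(0.0503 × 0.0189)) = 1/(2 × 0.03083) = 16.2
CL* = √(0.0189/0.0503) = 0.613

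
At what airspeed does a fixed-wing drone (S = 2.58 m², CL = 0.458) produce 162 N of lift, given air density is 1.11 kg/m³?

v = 15.7 m/s

L = ½ρv²S·CL ⇒ v = √(2L/(ρ·S·CL))
v = √(2 × 162 / (1.11 × 2.58 × 0.458)) = √247 = 15.7 m/s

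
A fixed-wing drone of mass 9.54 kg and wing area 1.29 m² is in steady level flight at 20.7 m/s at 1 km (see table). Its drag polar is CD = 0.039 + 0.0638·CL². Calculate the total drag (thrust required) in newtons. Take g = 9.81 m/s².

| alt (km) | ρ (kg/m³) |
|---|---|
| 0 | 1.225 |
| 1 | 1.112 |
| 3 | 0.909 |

D = 13.8 N

At 1 km, from the table: ρ = 1.112 kg/m³.
In steady level flight, lift balances weight: W = mg = 9.54 × 9.81 = 93.587 N.
Dynamic pressure q = 0.5 × 1.112 × 20.7² = 238.2 Pa.
CL = W/(q·S) = 93.587 / (238.2 × 1.29) = 0.3045.
CD = 0.039 + 0.0638 × 0.3045² = 0.04492.
D = q·S·CD = 238.2 × 1.29 × 0.04492 = 13.8 N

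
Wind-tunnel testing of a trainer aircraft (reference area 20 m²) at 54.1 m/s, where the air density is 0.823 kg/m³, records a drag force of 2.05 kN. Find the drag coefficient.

From D = ½ρv²S·CD, rearranging gives CD = 2D/(ρv²S).
CD = 2 × 2050 / (0.823 × 54.1² × 20) = 0.0851

CD = 0.0851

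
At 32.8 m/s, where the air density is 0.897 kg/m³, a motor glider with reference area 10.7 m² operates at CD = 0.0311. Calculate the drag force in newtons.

D = ½ρv²S·CD = ½ × 0.897 × 32.8² × 10.7 × 0.0311 = 161 N

D = 161 N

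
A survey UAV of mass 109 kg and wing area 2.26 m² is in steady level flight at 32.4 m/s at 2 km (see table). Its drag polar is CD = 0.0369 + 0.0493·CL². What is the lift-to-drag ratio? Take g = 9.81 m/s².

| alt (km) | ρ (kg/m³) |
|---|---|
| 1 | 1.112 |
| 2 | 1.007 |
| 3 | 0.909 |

L/D = 11.7

At 2 km, from the table: ρ = 1.007 kg/m³.
Level flight ⇒ L = W = m·g = 109 × 9.81 = 1069.3 N.
q = ½ρv² = ½ × 1.007 × 32.4² = 528.6 Pa.
CL = W/(q·S) = 1069.3 / (528.6 × 2.26) = 0.8952.
CD = 0.0369 + 0.0493 × 0.8952² = 0.0764.
L/D = CL/CD = 0.8952 / 0.0764 = 11.7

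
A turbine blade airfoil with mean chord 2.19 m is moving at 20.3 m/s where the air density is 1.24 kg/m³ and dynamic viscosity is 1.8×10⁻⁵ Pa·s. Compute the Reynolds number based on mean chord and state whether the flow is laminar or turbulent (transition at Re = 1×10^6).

Re = ρ·v·c/μ = 1.24 × 20.3 × 2.19 / (1.8×10⁻⁵) = 3.06×10^6
Since 3.06×10^6 > 1×10^6, the flow is turbulent.

Re = 3.06×10^6 (turbulent)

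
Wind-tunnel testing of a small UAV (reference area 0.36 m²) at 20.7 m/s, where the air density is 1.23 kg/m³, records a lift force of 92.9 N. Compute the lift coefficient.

From L = ½ρv²S·CL, rearranging gives CL = 2L/(ρv²S).
CL = 2 × 92.9 / (1.23 × 20.7² × 0.36) = 0.979

CL = 0.979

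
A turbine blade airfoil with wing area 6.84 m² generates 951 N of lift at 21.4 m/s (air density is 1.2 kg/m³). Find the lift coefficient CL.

From L = ½ρv²S·CL, rearranging gives CL = 2L/(ρv²S).
CL = 2 × 951 / (1.2 × 21.4² × 6.84) = 0.506

CL = 0.506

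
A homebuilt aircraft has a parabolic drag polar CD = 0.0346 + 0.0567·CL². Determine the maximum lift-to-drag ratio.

For CD = CD0 + K·CL², (L/D)max occurs at CL* = √(CD0/K) and equals 1/(2√(K·CD0)).
(L/D)max = 1/(2√(0.0567 × 0.0346)) = 1/(2 × 0.04429) = 11.3

(L/D)max = 11.3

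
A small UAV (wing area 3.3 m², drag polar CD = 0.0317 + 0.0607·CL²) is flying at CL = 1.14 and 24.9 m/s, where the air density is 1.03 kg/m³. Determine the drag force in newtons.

D = 117 N

CD = 0.0317 + 0.0607 × 1.14² = 0.1106
D = ½ρv²S·CD = ½ × 1.03 × 24.9² × 3.3 × 0.1106 = 117 N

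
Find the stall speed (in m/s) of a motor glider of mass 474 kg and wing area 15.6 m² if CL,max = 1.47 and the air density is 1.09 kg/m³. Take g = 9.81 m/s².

V_stall = 19.3 m/s

Weight W = mg = 474 × 9.81 = 4650 N.
V_stall = √(2W/(ρ·S·CL,max)) = √(2 × 4650 / (1.09 × 15.6 × 1.47))
V_stall = √372.1 = 19.3 m/s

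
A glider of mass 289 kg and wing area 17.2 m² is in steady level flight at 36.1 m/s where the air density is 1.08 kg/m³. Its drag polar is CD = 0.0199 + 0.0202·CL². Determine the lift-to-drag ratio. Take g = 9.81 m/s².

L/D = 11.1

In steady level flight, lift balances weight: W = mg = 289 × 9.81 = 2835.1 N.
q = ½ρv² = ½ × 1.08 × 36.1² = 703.7 Pa.
CL = W/(q·S) = 2835.1 / (703.7 × 17.2) = 0.2342.
CD = 0.0199 + 0.0202 × 0.2342² = 0.02101.
L/D = CL/CD = 0.2342 / 0.02101 = 11.1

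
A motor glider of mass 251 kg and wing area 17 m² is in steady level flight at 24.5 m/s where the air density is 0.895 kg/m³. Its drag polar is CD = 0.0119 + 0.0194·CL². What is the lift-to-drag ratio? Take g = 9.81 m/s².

Weight W = mg = 251 × 9.81 = 2462.3 N; in level flight L = W.
Dynamic pressure q = 0.5 × 0.895 × 24.5² = 268.6 Pa.
CL = W/(q·S) = 2462.3 / (268.6 × 17) = 0.5392.
CD = 0.0119 + 0.0194 × 0.5392² = 0.01754.
L/D = CL/CD = 0.5392 / 0.01754 = 30.7

L/D = 30.7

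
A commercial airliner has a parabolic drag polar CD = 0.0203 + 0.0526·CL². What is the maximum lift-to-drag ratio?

For CD = CD0 + K·CL², (L/D)max occurs at CL* = √(CD0/K) and equals 1/(2√(K·CD0)).
(L/D)max = 1/(2√(0.0526 × 0.0203)) = 1/(2 × 0.03268) = 15.3

(L/D)max = 15.3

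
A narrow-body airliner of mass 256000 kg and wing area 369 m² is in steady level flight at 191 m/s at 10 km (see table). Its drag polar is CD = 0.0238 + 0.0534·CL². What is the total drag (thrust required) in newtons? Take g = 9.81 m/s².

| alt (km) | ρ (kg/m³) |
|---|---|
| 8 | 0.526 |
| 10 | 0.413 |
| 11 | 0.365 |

D = 1.87×10^5 N

At 10 km, from the table: ρ = 0.413 kg/m³.
Weight W = mg = 256000 × 9.81 = 2.5114×10^6 N; in level flight L = W.
q = ½ρv² = ½ × 0.413 × 191² = 7533 Pa.
Required CL = L/(qS) = 2.5114×10^6/(7533·369) = 0.9034.
CD = 0.0238 + 0.0534 × 0.9034² = 0.06738.
D = q·S·CD = 7533 × 369 × 0.06738 = 1.873×10^5 N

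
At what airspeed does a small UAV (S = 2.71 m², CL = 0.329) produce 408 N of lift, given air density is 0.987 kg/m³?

v = 30.5 m/s

L = ½ρv²S·CL ⇒ v = √(2L/(ρ·S·CL))
v = √(2 × 408 / (0.987 × 2.71 × 0.329)) = √927.3 = 30.5 m/s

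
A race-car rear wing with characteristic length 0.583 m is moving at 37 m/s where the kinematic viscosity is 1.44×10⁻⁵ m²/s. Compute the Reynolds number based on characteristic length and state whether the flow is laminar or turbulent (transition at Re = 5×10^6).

Re = 1.5×10^6 (laminar)

Re = v·c/ν = 37 × 0.583 / (1.44×10⁻⁵) = 1.5×10^6
Since 1.5×10^6 < 5×10^6, the flow is laminar.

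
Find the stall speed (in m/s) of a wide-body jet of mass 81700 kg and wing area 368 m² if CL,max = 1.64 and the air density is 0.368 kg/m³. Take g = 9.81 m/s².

V_stall = 85 m/s

At stall, lift equals weight: L = W = m·g = 81700 × 9.81 = 8.015×10^5 N.
From L = ½ρV²S·CL,max = W: V_stall = √(2W/(ρSCL,max)) = √(2·8.015×10^5/(0.368·368·1.64))
V_stall = √7217 = 85 m/s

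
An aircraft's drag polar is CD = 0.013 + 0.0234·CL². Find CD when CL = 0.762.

CD = 0.0266

CD = 0.013 + 0.0234 × 0.762² = 0.013 + 0.01359 = 0.0266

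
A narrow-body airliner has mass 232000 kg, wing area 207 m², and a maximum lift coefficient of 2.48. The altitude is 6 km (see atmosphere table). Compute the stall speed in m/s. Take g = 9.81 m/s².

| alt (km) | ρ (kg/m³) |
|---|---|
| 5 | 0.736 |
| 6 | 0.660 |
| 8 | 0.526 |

At 6 km, from the table: ρ = 0.660 kg/m³.
Weight W = mg = 232000 × 9.81 = 2.276×10^6 N.
V_stall = √(2W/(ρ·S·CL,max)) = √(2 × 2.276×10^6 / (0.66 × 207 × 2.48))
V_stall = √13430 = 116 m/s

V_stall = 116 m/s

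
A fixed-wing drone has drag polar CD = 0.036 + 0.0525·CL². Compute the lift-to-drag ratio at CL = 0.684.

CD = 0.036 + 0.0525 × 0.684² = 0.06056
L/D = CL/CD = 0.684 / 0.06056 = 11.3

L/D = 11.3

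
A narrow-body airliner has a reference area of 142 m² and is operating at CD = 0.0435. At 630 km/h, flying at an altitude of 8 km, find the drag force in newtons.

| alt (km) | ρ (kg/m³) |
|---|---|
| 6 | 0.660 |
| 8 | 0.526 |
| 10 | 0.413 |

At 8 km, from the table: ρ = 0.526 kg/m³.
Convert speed: v = 630 km/h ÷ 3.6 = 175 m/s.
Dynamic pressure q = ½ρv² = ½ × 0.526 × 175² = 8054 Pa.
D = q·S·CD = 8054 × 142 × 0.0435 = 49800 N ≈ 49.8 kN

D = 49800 N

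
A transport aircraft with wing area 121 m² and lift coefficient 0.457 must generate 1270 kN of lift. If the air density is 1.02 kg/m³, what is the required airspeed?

L = ½ρv²S·CL ⇒ v = √(2L/(ρ·S·CL))
v = √(2 × 1.27×10^6 / (1.02 × 121 × 0.457)) = √45030 = 212 m/s

v = 212 m/s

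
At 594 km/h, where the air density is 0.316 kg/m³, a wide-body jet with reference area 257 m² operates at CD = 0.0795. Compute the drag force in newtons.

D = 87900 N

Convert speed: v = 594 km/h ÷ 3.6 = 165 m/s.
D = ½ρv²S·CD = ½ × 0.316 × 165² × 257 × 0.0795 = 87900 N ≈ 87.9 kN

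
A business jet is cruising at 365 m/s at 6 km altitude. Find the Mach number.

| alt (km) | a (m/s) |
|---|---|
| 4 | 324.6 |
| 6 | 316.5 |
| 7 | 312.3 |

M = 1.15

At 6 km, from the table: a = 316.5 m/s.
M = v/a = 365 / 316.5 = 1.15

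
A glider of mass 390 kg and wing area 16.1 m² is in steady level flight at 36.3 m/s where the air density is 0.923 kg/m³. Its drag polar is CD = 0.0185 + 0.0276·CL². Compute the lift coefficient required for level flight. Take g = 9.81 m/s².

CL = 0.391

Weight W = mg = 390 × 9.81 = 3825.9 N; in level flight L = W.
Dynamic pressure q = 0.5 × 0.923 × 36.3² = 608.1 Pa.
CL = W/(q·S) = 3825.9 / (608.1 × 16.1) = 0.3908.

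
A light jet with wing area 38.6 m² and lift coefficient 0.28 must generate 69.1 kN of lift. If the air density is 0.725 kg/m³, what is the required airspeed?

L = ½ρv²S·CL ⇒ v = √(2L/(ρ·S·CL))
v = √(2 × 69100 / (0.725 × 38.6 × 0.28)) = √17640 = 133 m/s

v = 133 m/s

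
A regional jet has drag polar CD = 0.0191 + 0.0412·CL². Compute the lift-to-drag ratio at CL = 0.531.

L/D = 17.3

CD = 0.0191 + 0.0412 × 0.531² = 0.03072
L/D = CL/CD = 0.531 / 0.03072 = 17.3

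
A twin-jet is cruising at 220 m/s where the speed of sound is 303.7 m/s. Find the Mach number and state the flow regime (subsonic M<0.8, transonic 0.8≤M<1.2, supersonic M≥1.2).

M = v/a = 220 / 303.7 = 0.724
M = 0.724 → subsonic.

M = 0.724 (subsonic)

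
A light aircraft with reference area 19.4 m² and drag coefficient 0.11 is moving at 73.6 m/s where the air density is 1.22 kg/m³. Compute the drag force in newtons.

D = 7050 N

D = ½ρv²S·CD = ½ × 1.22 × 73.6² × 19.4 × 0.11 = 7050 N ≈ 7.05 kN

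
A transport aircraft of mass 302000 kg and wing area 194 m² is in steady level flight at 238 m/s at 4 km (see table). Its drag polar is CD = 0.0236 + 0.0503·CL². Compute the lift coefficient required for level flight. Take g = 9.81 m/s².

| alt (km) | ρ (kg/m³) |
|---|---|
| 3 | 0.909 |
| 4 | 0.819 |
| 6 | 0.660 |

At 4 km, from the table: ρ = 0.819 kg/m³.
Level flight ⇒ L = W = m·g = 302000 × 9.81 = 2.9626×10^6 N.
q = ½ρv² = ½ × 0.819 × 238² = 23200 Pa.
Required CL = L/(qS) = 2.9626×10^6/(23200·194) = 0.6584.

CL = 0.658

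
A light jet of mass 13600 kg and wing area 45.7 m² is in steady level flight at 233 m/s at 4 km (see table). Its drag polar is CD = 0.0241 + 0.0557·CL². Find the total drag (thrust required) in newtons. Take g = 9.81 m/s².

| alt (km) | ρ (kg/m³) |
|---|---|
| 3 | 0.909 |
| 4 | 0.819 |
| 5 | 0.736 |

At 4 km, from the table: ρ = 0.819 kg/m³.
Level flight ⇒ L = W = m·g = 13600 × 9.81 = 1.3342×10^5 N.
q = ½ρv² = ½ × 0.819 × 233² = 22230 Pa.
Required CL = L/(qS) = 1.3342×10^5/(22230·45.7) = 0.1313.
CD = 0.0241 + 0.0557 × 0.1313² = 0.02506.
D = q·S·CD = 22230 × 45.7 × 0.02506 = 25460 N

D = 25500 N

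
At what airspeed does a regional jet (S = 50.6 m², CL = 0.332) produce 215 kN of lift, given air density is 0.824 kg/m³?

v = 176 m/s

L = ½ρv²S·CL ⇒ v = √(2L/(ρ·S·CL))
v = √(2 × 2.15×10^5 / (0.824 × 50.6 × 0.332)) = √31060 = 176 m/s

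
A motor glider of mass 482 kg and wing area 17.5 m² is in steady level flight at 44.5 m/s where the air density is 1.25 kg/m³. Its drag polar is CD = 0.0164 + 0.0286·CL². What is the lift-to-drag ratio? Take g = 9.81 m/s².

L/D = 12.3

In steady level flight, lift balances weight: W = mg = 482 × 9.81 = 4728.4 N.
Dynamic pressure q = 0.5 × 1.25 × 44.5² = 1238 Pa.
Required CL = L/(qS) = 4728.4/(1238·17.5) = 0.2183.
CD = 0.0164 + 0.0286 × 0.2183² = 0.01776.
L/D = CL/CD = 0.2183 / 0.01776 = 12.3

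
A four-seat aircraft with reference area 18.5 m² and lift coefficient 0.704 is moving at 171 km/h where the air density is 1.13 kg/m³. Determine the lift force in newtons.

L = 16600 N

Convert speed: v = 171 km/h ÷ 3.6 = 47.5 m/s.
Dynamic pressure q = ½ρv² = ½ × 1.13 × 47.5² = 1275 Pa.
L = q·S·CL = 1275 × 18.5 × 0.704 = 16600 N ≈ 16.6 kN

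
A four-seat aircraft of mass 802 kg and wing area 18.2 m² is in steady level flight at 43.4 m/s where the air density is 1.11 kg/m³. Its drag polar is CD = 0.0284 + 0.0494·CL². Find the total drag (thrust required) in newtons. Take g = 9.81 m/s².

Weight W = mg = 802 × 9.81 = 7867.6 N; in level flight L = W.
q = ½ρv² = ½ × 1.11 × 43.4² = 1045 Pa.
Required CL = L/(qS) = 7867.6/(1045·18.2) = 0.4135.
CD = 0.0284 + 0.0494 × 0.4135² = 0.03685.
D = q·S·CD = 1045 × 18.2 × 0.03685 = 701.1 N

D = 701 N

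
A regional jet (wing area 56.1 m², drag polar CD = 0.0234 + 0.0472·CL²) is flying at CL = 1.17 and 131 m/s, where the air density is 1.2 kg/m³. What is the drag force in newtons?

D = 50800 N

CD = 0.0234 + 0.0472 × 1.17² = 0.08801
D = ½ρv²S·CD = ½ × 1.2 × 131² × 56.1 × 0.08801 = 50800 N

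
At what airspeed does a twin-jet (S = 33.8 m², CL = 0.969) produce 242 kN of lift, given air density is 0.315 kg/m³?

v = 217 m/s

L = ½ρv²S·CL ⇒ v = √(2L/(ρ·S·CL))
v = √(2 × 2.42×10^5 / (0.315 × 33.8 × 0.969)) = √46910 = 217 m/s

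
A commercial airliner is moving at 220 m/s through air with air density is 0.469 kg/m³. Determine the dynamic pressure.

q = 11300 Pa

q = ½ρv² = ½ × 0.469 × 220² = 11300 Pa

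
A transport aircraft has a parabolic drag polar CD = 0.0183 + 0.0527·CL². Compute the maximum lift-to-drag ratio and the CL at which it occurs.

For CD = CD0 + K·CL², (L/D)max occurs at CL* = √(CD0/K) and equals 1/(2√(K·CD0)).
(L/D)max = 1/(2√(0.0527 × 0.0183)) = 1/(2 × 0.03105) = 16.1
CL* = √(0.0183/0.0527) = 0.589

(L/D)max = 16.1, at CL = 0.589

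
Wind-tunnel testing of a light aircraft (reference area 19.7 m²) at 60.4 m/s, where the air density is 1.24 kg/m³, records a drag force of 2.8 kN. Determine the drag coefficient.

From D = ½ρv²S·CD, rearranging gives CD = 2D/(ρv²S).
CD = 2 × 2800 / (1.24 × 60.4² × 19.7) = 0.0628

CD = 0.0628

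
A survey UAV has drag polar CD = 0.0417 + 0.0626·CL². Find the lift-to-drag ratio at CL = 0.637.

CD = 0.0417 + 0.0626 × 0.637² = 0.0671
L/D = CL/CD = 0.637 / 0.0671 = 9.49

L/D = 9.49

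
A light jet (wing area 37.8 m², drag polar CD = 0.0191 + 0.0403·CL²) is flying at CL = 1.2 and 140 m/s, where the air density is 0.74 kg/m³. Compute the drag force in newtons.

CD = 0.0191 + 0.0403 × 1.2² = 0.07713
D = ½ρv²S·CD = ½ × 0.74 × 140² × 37.8 × 0.07713 = 21100 N

D = 21100 N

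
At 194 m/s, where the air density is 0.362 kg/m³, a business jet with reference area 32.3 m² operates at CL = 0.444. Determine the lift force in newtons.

L = 97700 N

Dynamic pressure q = ½ρv² = ½ × 0.362 × 194² = 6812 Pa.
L = q·S·CL = 6812 × 32.3 × 0.444 = 97700 N ≈ 97.7 kN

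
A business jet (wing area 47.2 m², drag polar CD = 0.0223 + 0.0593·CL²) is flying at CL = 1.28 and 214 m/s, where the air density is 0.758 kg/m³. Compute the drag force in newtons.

D = 97900 N

CD = 0.0223 + 0.0593 × 1.28² = 0.1195
D = ½ρv²S·CD = ½ × 0.758 × 214² × 47.2 × 0.1195 = 97900 N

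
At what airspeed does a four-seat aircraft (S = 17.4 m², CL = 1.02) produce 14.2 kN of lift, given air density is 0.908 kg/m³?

L = ½ρv²S·CL ⇒ v = √(2L/(ρ·S·CL))
v = √(2 × 14200 / (0.908 × 17.4 × 1.02)) = √1762 = 42 m/s

v = 42 m/s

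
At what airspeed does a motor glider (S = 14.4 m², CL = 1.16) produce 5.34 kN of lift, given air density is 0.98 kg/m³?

L = ½ρv²S·CL ⇒ v = √(2L/(ρ·S·CL))
v = √(2 × 5340 / (0.98 × 14.4 × 1.16)) = √652.4 = 25.5 m/s

v = 25.5 m/s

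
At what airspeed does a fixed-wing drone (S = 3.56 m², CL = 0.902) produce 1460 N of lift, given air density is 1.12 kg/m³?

v = 28.5 m/s

L = ½ρv²S·CL ⇒ v = √(2L/(ρ·S·CL))
v = √(2 × 1460 / (1.12 × 3.56 × 0.902)) = √811.9 = 28.5 m/s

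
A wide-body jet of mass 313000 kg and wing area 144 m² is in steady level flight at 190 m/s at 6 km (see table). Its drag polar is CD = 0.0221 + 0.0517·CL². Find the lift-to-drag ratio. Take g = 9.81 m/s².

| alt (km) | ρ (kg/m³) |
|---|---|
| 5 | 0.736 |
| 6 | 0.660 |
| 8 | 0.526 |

At 6 km, from the table: ρ = 0.660 kg/m³.
Weight W = mg = 313000 × 9.81 = 3.0705×10^6 N; in level flight L = W.
Dynamic pressure q = 0.5 × 0.66 × 190² = 11910 Pa.
CL = W/(q·S) = 3.0705×10^6 / (11910 × 144) = 1.79.
CD = 0.0221 + 0.0517 × 1.79² = 0.1877.
L/D = CL/CD = 1.79 / 0.1877 = 9.53

L/D = 9.53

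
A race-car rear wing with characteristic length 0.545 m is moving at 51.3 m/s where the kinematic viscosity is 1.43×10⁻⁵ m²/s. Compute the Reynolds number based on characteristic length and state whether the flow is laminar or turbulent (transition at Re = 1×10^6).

Re = 1.96×10^6 (turbulent)

Re = v·c/ν = 51.3 × 0.545 / (1.43×10⁻⁵) = 1.96×10^6
Since 1.96×10^6 > 1×10^6, the flow is turbulent.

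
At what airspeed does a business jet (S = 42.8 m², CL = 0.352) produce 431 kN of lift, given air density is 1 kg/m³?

v = 239 m/s

L = ½ρv²S·CL ⇒ v = √(2L/(ρ·S·CL))
v = √(2 × 4.31×10^5 / (1 × 42.8 × 0.352)) = √57220 = 239 m/s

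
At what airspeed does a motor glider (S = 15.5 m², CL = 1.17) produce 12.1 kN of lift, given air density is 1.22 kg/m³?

L = ½ρv²S·CL ⇒ v = √(2L/(ρ·S·CL))
v = √(2 × 12100 / (1.22 × 15.5 × 1.17)) = √1094 = 33.1 m/s

v = 33.1 m/s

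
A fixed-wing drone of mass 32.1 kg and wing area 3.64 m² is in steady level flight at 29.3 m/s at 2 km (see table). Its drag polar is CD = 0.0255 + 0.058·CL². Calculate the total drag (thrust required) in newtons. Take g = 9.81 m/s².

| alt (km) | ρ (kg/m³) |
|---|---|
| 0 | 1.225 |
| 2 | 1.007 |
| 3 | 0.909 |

At 2 km, from the table: ρ = 1.007 kg/m³.
In steady level flight, lift balances weight: W = mg = 32.1 × 9.81 = 314.9 N.
q = ½ρv² = ½ × 1.007 × 29.3² = 432.2 Pa.
CL = 2W/(ρv²S) = 2×314.9/(1.007×29.3²×3.64) = 0.2001.
CD = 0.0255 + 0.058 × 0.2001² = 0.02782.
D = q·S·CD = 432.2 × 3.64 × 0.02782 = 43.78 N

D = 43.8 N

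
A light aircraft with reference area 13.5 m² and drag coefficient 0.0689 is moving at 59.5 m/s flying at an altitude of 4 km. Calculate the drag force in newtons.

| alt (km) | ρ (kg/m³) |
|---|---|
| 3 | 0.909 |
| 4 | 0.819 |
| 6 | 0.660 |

At 4 km, from the table: ρ = 0.819 kg/m³.
Dynamic pressure q = ½ρv² = ½ × 0.819 × 59.5² = 1450 Pa.
D = q·S·CD = 1450 × 13.5 × 0.0689 = 1350 N

D = 1350 N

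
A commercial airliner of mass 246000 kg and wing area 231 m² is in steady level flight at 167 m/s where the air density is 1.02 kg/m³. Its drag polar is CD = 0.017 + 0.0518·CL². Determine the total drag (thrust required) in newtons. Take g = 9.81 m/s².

D = 1.48×10^5 N

In steady level flight, lift balances weight: W = mg = 246000 × 9.81 = 2.4133×10^6 N.
q = ½ρv² = ½ × 1.02 × 167² = 14220 Pa.
CL = 2W/(ρv²S) = 2×2.4133×10^6/(1.02×167²×231) = 0.7345.
CD = 0.017 + 0.0518 × 0.7345² = 0.04495.
D = q·S·CD = 14220 × 231 × 0.04495 = 1.477×10^5 N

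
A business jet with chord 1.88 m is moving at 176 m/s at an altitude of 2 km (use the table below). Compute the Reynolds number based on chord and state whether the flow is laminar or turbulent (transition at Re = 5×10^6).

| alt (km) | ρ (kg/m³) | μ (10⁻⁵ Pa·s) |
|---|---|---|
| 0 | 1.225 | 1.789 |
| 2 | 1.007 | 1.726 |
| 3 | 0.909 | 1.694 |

Re = 1.93×10^7 (turbulent)

At 2 km, from the table: ρ = 1.007 kg/m³, μ = 1.726×10⁻⁵ Pa·s.
Re = ρ·v·c/μ = 1.007 × 176 × 1.88 / (1.726×10⁻⁵) = 1.93×10^7
Since 1.93×10^7 > 5×10^6, the flow is turbulent.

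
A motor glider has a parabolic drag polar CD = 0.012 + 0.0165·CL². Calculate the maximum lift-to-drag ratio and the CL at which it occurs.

For CD = CD0 + K·CL², (L/D)max occurs at CL* = √(CD0/K) and equals 1/(2√(K·CD0)).
(L/D)max = 1/(2√(0.0165 × 0.012)) = 1/(2 × 0.01407) = 35.5
CL* = √(0.012/0.0165) = 0.853

(L/D)max = 35.5, at CL = 0.853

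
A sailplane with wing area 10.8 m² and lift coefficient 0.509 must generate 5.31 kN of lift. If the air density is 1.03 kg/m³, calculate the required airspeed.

L = ½ρv²S·CL ⇒ v = √(2L/(ρ·S·CL))
v = √(2 × 5310 / (1.03 × 10.8 × 0.509)) = √1876 = 43.3 m/s

v = 43.3 m/s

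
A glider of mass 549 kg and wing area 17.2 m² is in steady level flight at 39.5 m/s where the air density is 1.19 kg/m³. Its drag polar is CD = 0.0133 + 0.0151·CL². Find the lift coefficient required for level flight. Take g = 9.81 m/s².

In steady level flight, lift balances weight: W = mg = 549 × 9.81 = 5385.7 N.
q = ½ρv² = ½ × 1.19 × 39.5² = 928.3 Pa.
Required CL = L/(qS) = 5385.7/(928.3·17.2) = 0.3373.

CL = 0.337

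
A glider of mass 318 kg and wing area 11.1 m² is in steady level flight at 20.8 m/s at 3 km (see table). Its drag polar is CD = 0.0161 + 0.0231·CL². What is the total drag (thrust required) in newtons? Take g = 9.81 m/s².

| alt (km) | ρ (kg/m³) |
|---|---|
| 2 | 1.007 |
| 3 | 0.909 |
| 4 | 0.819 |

D = 138 N

At 3 km, from the table: ρ = 0.909 kg/m³.
Weight W = mg = 318 × 9.81 = 3119.6 N; in level flight L = W.
q = ½ρv² = ½ × 0.909 × 20.8² = 196.6 Pa.
Required CL = L/(qS) = 3119.6/(196.6·11.1) = 1.429.
CD = 0.0161 + 0.0231 × 1.429² = 0.06329.
D = q·S·CD = 196.6 × 11.1 × 0.06329 = 138.1 N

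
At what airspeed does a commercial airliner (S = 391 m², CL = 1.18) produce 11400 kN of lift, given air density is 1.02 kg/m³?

v = 220 m/s

L = ½ρv²S·CL ⇒ v = √(2L/(ρ·S·CL))
v = √(2 × 1.14×10^7 / (1.02 × 391 × 1.18)) = √48450 = 220 m/s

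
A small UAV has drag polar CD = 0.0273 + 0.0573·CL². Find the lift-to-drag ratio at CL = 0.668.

CD = 0.0273 + 0.0573 × 0.668² = 0.05287
L/D = CL/CD = 0.668 / 0.05287 = 12.6

L/D = 12.6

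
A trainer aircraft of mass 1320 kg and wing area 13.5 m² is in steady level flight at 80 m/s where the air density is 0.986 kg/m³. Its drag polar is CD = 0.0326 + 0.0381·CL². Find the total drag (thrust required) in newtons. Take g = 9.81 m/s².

Level flight ⇒ L = W = m·g = 1320 × 9.81 = 12949 N.
q = ½ρv² = ½ × 0.986 × 80² = 3155 Pa.
Required CL = L/(qS) = 12949/(3155·13.5) = 0.304.
CD = 0.0326 + 0.0381 × 0.304² = 0.03612.
D = q·S·CD = 3155 × 13.5 × 0.03612 = 1539 N

D = 1540 N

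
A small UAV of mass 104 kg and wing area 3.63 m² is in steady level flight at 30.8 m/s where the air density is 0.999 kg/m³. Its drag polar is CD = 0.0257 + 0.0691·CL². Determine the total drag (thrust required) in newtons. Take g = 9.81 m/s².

Weight W = mg = 104 × 9.81 = 1020.2 N; in level flight L = W.
q = ½ρv² = ½ × 0.999 × 30.8² = 473.8 Pa.
CL = 2W/(ρv²S) = 2×1020.2/(0.999×30.8²×3.63) = 0.5931.
CD = 0.0257 + 0.0691 × 0.5931² = 0.05001.
D = q·S·CD = 473.8 × 3.63 × 0.05001 = 86.02 N

D = 86 N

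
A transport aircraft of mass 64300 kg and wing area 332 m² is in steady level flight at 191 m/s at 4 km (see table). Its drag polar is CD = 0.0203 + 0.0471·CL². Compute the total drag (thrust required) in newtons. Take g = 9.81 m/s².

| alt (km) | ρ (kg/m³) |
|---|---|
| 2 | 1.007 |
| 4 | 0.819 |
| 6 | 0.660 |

At 4 km, from the table: ρ = 0.819 kg/m³.
Level flight ⇒ L = W = m·g = 64300 × 9.81 = 6.3078×10^5 N.
q = ½ρv² = ½ × 0.819 × 191² = 14940 Pa.
Required CL = L/(qS) = 6.3078×10^5/(14940·332) = 0.1272.
CD = 0.0203 + 0.0471 × 0.1272² = 0.02106.
D = q·S·CD = 14940 × 332 × 0.02106 = 1.045×10^5 N

D = 1.04×10^5 N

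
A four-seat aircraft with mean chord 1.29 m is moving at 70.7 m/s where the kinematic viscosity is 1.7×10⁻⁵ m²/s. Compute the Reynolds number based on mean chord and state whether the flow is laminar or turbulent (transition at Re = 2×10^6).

Re = v·c/ν = 70.7 × 1.29 / (1.7×10⁻⁵) = 5.36×10^6
Since 5.36×10^6 > 2×10^6, the flow is turbulent.

Re = 5.36×10^6 (turbulent)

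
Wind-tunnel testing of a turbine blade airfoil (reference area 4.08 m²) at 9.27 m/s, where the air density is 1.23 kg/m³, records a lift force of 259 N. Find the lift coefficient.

CL = 1.2

From L = ½ρv²S·CL, rearranging gives CL = 2L/(ρv²S).
CL = 2 × 259 / (1.23 × 9.27² × 4.08) = 1.2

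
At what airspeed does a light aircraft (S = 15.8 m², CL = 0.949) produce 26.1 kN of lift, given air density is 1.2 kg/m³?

v = 53.9 m/s

L = ½ρv²S·CL ⇒ v = √(2L/(ρ·S·CL))
v = √(2 × 26100 / (1.2 × 15.8 × 0.949)) = √2901 = 53.9 m/s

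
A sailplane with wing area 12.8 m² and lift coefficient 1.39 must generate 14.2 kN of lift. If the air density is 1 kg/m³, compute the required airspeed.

L = ½ρv²S·CL ⇒ v = √(2L/(ρ·S·CL))
v = √(2 × 14200 / (1 × 12.8 × 1.39)) = √1596 = 40 m/s

v = 40 m/s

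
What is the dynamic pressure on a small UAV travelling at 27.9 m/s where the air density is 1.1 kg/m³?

q = 428 Pa

q = ½ρv² = ½ × 1.1 × 27.9² = 428 Pa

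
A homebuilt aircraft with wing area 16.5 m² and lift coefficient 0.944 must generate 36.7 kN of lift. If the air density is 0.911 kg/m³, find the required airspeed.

v = 71.9 m/s

L = ½ρv²S·CL ⇒ v = √(2L/(ρ·S·CL))
v = √(2 × 36700 / (0.911 × 16.5 × 0.944)) = √5173 = 71.9 m/s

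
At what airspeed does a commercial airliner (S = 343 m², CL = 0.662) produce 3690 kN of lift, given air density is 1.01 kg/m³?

L = ½ρv²S·CL ⇒ v = √(2L/(ρ·S·CL))
v = √(2 × 3.69×10^6 / (1.01 × 343 × 0.662)) = √32180 = 179 m/s

v = 179 m/s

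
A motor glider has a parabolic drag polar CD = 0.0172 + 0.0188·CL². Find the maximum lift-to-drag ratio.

(L/D)max = 27.8

For CD = CD0 + K·CL², (L/D)max occurs at CL* = √(CD0/K) and equals 1/(2√(K·CD0)).
(L/D)max = 1/(2√(0.0188 × 0.0172)) = 1/(2 × 0.01798) = 27.8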